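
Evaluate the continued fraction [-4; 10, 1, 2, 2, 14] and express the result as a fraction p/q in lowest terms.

-4227/1082

Start with 14.
2 + 1/(14/1) = 2 + 1/14 = 29/14
2 + 1/(29/14) = 2 + 14/29 = 72/29
1 + 1/(72/29) = 1 + 29/72 = 101/72
10 + 1/(101/72) = 10 + 72/101 = 1082/101
-4 + 1/(1082/101) = -4 + 101/1082 = -4227/1082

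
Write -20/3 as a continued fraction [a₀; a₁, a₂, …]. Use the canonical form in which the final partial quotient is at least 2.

-20 = -7·3 + 1, so a_0 = -7
3 = 3·1 + 0, so a_1 = 3

[-7; 3]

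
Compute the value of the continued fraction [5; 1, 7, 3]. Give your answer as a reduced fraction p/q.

a_0 = 5: 5/1
a_1 = 1: 6/1
a_2 = 7: 47/8
a_3 = 3: 147/25

147/25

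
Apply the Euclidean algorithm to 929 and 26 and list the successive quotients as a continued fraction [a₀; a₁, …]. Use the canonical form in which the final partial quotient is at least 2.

⌊929/26⌋ = 35, remainder 19
⌊26/19⌋ = 1, remainder 7
⌊19/7⌋ = 2, remainder 5
⌊7/5⌋ = 1, remainder 2
⌊5/2⌋ = 2, remainder 1
⌊2/1⌋ = 2, remainder 0

[35; 1, 2, 1, 2, 2]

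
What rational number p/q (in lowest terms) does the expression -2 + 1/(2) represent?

-3/2

Start with 2.
-2 + 1/(2/1) = -2 + 1/2 = -3/2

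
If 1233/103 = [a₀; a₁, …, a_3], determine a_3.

3

Repeatedly divide and take the remainder:
1233 = 11·103 + 100, so a_0 = 11
103 = 1·100 + 3, so a_1 = 1
100 = 33·3 + 1, so a_2 = 33
3 = 3·1 + 0, so a_3 = 3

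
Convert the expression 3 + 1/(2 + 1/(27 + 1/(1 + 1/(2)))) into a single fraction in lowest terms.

590/169

Compute successive convergents:
a_0 = 3: 3/1
a_1 = 2: 7/2
a_2 = 27: 192/55
a_3 = 1: 199/57
a_4 = 2: 590/169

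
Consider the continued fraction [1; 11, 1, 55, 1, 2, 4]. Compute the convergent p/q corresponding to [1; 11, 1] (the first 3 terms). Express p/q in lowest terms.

Build up convergents one term at a time:
a_0 = 1: 1/1
a_1 = 11: 12/11
a_2 = 1: 13/12

13/12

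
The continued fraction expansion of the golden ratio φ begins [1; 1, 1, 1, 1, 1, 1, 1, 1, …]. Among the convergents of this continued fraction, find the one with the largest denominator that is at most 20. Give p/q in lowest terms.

21/13

a_0 = 1: 1/1  (≤ bound)
a_1 = 1: 2/1  (≤ bound)
a_2 = 1: 3/2  (≤ bound)
a_3 = 1: 5/3  (≤ bound)
a_4 = 1: 8/5  (≤ bound)
a_5 = 1: 13/8  (≤ bound)
a_6 = 1: 21/13  (≤ bound)
a_7 = 1: 34/21  (> 20, stop)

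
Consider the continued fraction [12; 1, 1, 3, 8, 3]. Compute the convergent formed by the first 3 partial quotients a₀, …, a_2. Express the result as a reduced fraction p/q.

Starting at the tail and folding back:
Start with 1.
1 + 1/(1/1) = 1 + 1/1 = 2/1
12 + 1/(2/1) = 12 + 1/2 = 25/2

25/2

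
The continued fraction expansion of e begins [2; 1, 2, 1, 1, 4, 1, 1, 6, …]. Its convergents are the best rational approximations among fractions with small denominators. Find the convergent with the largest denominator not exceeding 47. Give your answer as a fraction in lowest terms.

106/39

List convergents until the denominator exceeds the bound:
a_0 = 2: 2/1  (≤ bound)
a_1 = 1: 3/1  (≤ bound)
a_2 = 2: 8/3  (≤ bound)
a_3 = 1: 11/4  (≤ bound)
a_4 = 1: 19/7  (≤ bound)
a_5 = 4: 87/32  (≤ bound)
a_6 = 1: 106/39  (≤ bound)
a_7 = 1: 193/71  (> 47, stop)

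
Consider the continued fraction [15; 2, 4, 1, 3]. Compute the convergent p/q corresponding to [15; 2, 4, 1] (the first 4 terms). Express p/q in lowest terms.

170/11

Work from the innermost term outward:
Start with 1.
4 + 1/(1/1) = 4 + 1/1 = 5/1
2 + 1/(5/1) = 2 + 1/5 = 11/5
15 + 1/(11/5) = 15 + 5/11 = 170/11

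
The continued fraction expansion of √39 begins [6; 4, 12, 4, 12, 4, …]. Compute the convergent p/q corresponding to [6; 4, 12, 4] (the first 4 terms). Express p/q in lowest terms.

Starting at the tail and folding back:
Start with 4.
12 + 1/(4/1) = 12 + 1/4 = 49/4
4 + 1/(49/4) = 4 + 4/49 = 200/49
6 + 1/(200/49) = 6 + 49/200 = 1249/200

1249/200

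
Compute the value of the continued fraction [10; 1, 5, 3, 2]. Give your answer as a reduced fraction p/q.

Start with 2.
3 + 1/(2/1) = 3 + 1/2 = 7/2
5 + 1/(7/2) = 5 + 2/7 = 37/7
1 + 1/(37/7) = 1 + 7/37 = 44/37
10 + 1/(44/37) = 10 + 37/44 = 477/44

477/44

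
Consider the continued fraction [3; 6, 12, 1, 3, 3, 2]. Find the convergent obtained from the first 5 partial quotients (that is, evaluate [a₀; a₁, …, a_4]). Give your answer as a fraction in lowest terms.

981/310

Start with 3.
1 + 1/(3/1) = 1 + 1/3 = 4/3
12 + 1/(4/3) = 12 + 3/4 = 51/4
6 + 1/(51/4) = 6 + 4/51 = 310/51
3 + 1/(310/51) = 3 + 51/310 = 981/310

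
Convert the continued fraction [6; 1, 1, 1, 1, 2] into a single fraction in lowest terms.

86/13

Start with 2.
1 + 1/(2/1) = 1 + 1/2 = 3/2
1 + 1/(3/2) = 1 + 2/3 = 5/3
1 + 1/(5/3) = 1 + 3/5 = 8/5
1 + 1/(8/5) = 1 + 5/8 = 13/8
6 + 1/(13/8) = 6 + 8/13 = 86/13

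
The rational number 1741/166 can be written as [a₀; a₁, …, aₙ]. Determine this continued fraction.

[10; 2, 20, 4]

Repeatedly divide and take the remainder:
1741 ÷ 166 → quotient 10, remainder 81
166 ÷ 81 → quotient 2, remainder 4
81 ÷ 4 → quotient 20, remainder 1
4 ÷ 1 → quotient 4, remainder 0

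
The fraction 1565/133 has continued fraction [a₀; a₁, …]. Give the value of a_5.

Run the Euclidean algorithm, recording each quotient:
1565 ÷ 133 → quotient 11, remainder 102
133 ÷ 102 → quotient 1, remainder 31
102 ÷ 31 → quotient 3, remainder 9
31 ÷ 9 → quotient 3, remainder 4
9 ÷ 4 → quotient 2, remainder 1
4 ÷ 1 → quotient 4, remainder 0

4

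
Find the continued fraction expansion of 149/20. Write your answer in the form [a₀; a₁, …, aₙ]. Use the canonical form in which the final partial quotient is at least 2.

[7; 2, 4, 2]

149 = 7·20 + 9, so a_0 = 7
20 = 2·9 + 2, so a_1 = 2
9 = 4·2 + 1, so a_2 = 4
2 = 2·1 + 0, so a_3 = 2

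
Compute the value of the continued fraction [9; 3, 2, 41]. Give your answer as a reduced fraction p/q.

2693/290

a_0 = 9: 9/1
a_1 = 3: 28/3
a_2 = 2: 65/7
a_3 = 41: 2693/290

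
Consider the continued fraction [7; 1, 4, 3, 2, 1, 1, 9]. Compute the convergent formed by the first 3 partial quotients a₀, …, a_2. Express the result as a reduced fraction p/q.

Use the convergent recurrence hₖ = aₖ·hₖ₋₁ + hₖ₋₂ (and likewise for the denominators kₖ):
a_0 = 7: 7/1
a_1 = 1: 8/1
a_2 = 4: 39/5

39/5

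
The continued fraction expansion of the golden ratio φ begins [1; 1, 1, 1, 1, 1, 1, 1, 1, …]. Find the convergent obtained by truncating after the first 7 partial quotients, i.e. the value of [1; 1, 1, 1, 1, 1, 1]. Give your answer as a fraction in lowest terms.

a_0 = 1: 1/1
a_1 = 1: 2/1
a_2 = 1: 3/2
a_3 = 1: 5/3
a_4 = 1: 8/5
a_5 = 1: 13/8
a_6 = 1: 21/13

21/13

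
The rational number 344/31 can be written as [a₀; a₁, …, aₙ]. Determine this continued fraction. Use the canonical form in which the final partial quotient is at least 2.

344 ÷ 31 → quotient 11, remainder 3
31 ÷ 3 → quotient 10, remainder 1
3 ÷ 1 → quotient 3, remainder 0

[11; 10, 3]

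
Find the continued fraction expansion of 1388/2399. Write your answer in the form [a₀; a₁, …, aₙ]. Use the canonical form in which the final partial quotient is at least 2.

[0; 1, 1, 2, 1, 2, 7, 17]

Run the Euclidean algorithm, recording each quotient:
1388 ÷ 2399 → quotient 0, remainder 1388
2399 ÷ 1388 → quotient 1, remainder 1011
1388 ÷ 1011 → quotient 1, remainder 377
1011 ÷ 377 → quotient 2, remainder 257
377 ÷ 257 → quotient 1, remainder 120
257 ÷ 120 → quotient 2, remainder 17
120 ÷ 17 → quotient 7, remainder 1
17 ÷ 1 → quotient 17, remainder 0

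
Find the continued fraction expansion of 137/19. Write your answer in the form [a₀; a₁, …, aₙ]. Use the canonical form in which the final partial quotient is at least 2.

Apply division with remainder until the remainder is 0:
137 = 7·19 + 4, so a_0 = 7
19 = 4·4 + 3, so a_1 = 4
4 = 1·3 + 1, so a_2 = 1
3 = 3·1 + 0, so a_3 = 3

[7; 4, 1, 3]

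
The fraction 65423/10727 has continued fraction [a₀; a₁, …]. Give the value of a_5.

1

65423 = 6·10727 + 1061, so a_0 = 6
10727 = 10·1061 + 117, so a_1 = 10
1061 = 9·117 + 8, so a_2 = 9
117 = 14·8 + 5, so a_3 = 14
8 = 1·5 + 3, so a_4 = 1
5 = 1·3 + 2, so a_5 = 1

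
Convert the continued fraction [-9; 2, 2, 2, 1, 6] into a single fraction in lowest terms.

Compute successive convergents:
a_0 = -9: -9/1
a_1 = 2: -17/2
a_2 = 2: -43/5
a_3 = 2: -103/12
a_4 = 1: -146/17
a_5 = 6: -979/114

-979/114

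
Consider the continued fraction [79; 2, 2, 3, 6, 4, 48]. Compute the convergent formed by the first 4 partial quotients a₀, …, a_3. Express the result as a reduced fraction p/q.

1350/17

a_0 = 79: 79/1
a_1 = 2: 159/2
a_2 = 2: 397/5
a_3 = 3: 1350/17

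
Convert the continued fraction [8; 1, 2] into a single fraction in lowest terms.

26/3

Compute successive convergents:
a_0 = 8: 8/1
a_1 = 1: 9/1
a_2 = 2: 26/3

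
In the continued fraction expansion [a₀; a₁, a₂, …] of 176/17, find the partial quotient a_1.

2

Apply division with remainder until the remainder is 0:
176 = 10·17 + 6, so a_0 = 10
17 = 2·6 + 5, so a_1 = 2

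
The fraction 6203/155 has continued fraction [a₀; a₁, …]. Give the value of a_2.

6203 = 40·155 + 3, so a_0 = 40
155 = 51·3 + 2, so a_1 = 51
3 = 1·2 + 1, so a_2 = 1

1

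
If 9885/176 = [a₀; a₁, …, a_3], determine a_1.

6

9885 = 56·176 + 29, so a_0 = 56
176 = 6·29 + 2, so a_1 = 6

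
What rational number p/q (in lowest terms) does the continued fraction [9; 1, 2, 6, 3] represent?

581/60

Start with 3.
6 + 1/(3/1) = 6 + 1/3 = 19/3
2 + 1/(19/3) = 2 + 3/19 = 41/19
1 + 1/(41/19) = 1 + 19/41 = 60/41
9 + 1/(60/41) = 9 + 41/60 = 581/60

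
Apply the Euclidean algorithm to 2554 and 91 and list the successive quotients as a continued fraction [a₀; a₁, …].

Apply division with remainder until the remainder is 0:
⌊2554/91⌋ = 28, remainder 6
⌊91/6⌋ = 15, remainder 1
⌊6/1⌋ = 6, remainder 0

[28; 15, 6]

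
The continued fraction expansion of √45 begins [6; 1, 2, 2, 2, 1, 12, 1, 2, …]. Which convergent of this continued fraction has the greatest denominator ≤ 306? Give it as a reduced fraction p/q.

2046/305

List convergents until the denominator exceeds the bound:
a_0 = 6: 6/1  (≤ bound)
a_1 = 1: 7/1  (≤ bound)
a_2 = 2: 20/3  (≤ bound)
a_3 = 2: 47/7  (≤ bound)
a_4 = 2: 114/17  (≤ bound)
a_5 = 1: 161/24  (≤ bound)
a_6 = 12: 2046/305  (≤ bound)
a_7 = 1: 2207/329  (> 306, stop)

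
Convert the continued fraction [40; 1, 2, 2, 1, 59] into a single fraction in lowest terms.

24298/597

Build up convergents one term at a time:
a_0 = 40: 40/1
a_1 = 1: 41/1
a_2 = 2: 122/3
a_3 = 2: 285/7
a_4 = 1: 407/10
a_5 = 59: 24298/597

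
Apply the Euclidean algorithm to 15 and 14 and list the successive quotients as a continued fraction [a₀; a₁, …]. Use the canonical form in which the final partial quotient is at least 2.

[1; 14]

Apply division with remainder until the remainder is 0:
⌊15/14⌋ = 1, remainder 1
⌊14/1⌋ = 14, remainder 0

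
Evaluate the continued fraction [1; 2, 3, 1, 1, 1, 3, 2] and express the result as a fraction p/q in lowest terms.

Build up convergents one term at a time:
a_0 = 1: 1/1
a_1 = 2: 3/2
a_2 = 3: 10/7
a_3 = 1: 13/9
a_4 = 1: 23/16
a_5 = 1: 36/25
a_6 = 3: 131/91
a_7 = 2: 298/207

298/207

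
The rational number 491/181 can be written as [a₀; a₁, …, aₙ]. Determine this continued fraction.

Repeatedly divide and take the remainder:
491 = 2·181 + 129, so a_0 = 2
181 = 1·129 + 52, so a_1 = 1
129 = 2·52 + 25, so a_2 = 2
52 = 2·25 + 2, so a_3 = 2
25 = 12·2 + 1, so a_4 = 12
2 = 2·1 + 0, so a_5 = 2

[2; 1, 2, 2, 12, 2]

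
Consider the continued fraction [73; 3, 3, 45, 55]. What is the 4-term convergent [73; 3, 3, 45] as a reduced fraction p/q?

33205/453

Work from the innermost term outward:
Start with 45.
3 + 1/(45/1) = 3 + 1/45 = 136/45
3 + 1/(136/45) = 3 + 45/136 = 453/136
73 + 1/(453/136) = 73 + 136/453 = 33205/453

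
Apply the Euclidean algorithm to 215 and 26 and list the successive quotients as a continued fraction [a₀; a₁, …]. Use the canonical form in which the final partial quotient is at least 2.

Repeatedly divide and take the remainder:
215 ÷ 26 → quotient 8, remainder 7
26 ÷ 7 → quotient 3, remainder 5
7 ÷ 5 → quotient 1, remainder 2
5 ÷ 2 → quotient 2, remainder 1
2 ÷ 1 → quotient 2, remainder 0

[8; 3, 1, 2, 2]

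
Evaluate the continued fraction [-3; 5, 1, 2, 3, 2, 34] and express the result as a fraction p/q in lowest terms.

Build up convergents one term at a time:
a_0 = -3: -3/1
a_1 = 5: -14/5
a_2 = 1: -17/6
a_3 = 2: -48/17
a_4 = 3: -161/57
a_5 = 2: -370/131
a_6 = 34: -12741/4511

-12741/4511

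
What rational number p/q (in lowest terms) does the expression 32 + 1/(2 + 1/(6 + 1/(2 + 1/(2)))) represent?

Work from the innermost term outward:
Start with 2.
2 + 1/(2/1) = 2 + 1/2 = 5/2
6 + 1/(5/2) = 6 + 2/5 = 32/5
2 + 1/(32/5) = 2 + 5/32 = 69/32
32 + 1/(69/32) = 32 + 32/69 = 2240/69

2240/69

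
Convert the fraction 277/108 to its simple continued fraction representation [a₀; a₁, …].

Apply division with remainder until the remainder is 0:
277 ÷ 108 → quotient 2, remainder 61
108 ÷ 61 → quotient 1, remainder 47
61 ÷ 47 → quotient 1, remainder 14
47 ÷ 14 → quotient 3, remainder 5
14 ÷ 5 → quotient 2, remainder 4
5 ÷ 4 → quotient 1, remainder 1
4 ÷ 1 → quotient 4, remainder 0

[2; 1, 1, 3, 2, 1, 4]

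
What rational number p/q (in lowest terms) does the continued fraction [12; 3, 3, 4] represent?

Start with 4.
3 + 1/(4/1) = 3 + 1/4 = 13/4
3 + 1/(13/4) = 3 + 4/13 = 43/13
12 + 1/(43/13) = 12 + 13/43 = 529/43

529/43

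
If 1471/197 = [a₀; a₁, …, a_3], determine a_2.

Apply division with remainder until the remainder is 0:
⌊1471/197⌋ = 7, remainder 92
⌊197/92⌋ = 2, remainder 13
⌊92/13⌋ = 7, remainder 1

7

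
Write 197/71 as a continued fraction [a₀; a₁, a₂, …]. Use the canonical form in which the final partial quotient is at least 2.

197 = 2·71 + 55, so a_0 = 2
71 = 1·55 + 16, so a_1 = 1
55 = 3·16 + 7, so a_2 = 3
16 = 2·7 + 2, so a_3 = 2
7 = 3·2 + 1, so a_4 = 3
2 = 2·1 + 0, so a_5 = 2

[2; 1, 3, 2, 3, 2]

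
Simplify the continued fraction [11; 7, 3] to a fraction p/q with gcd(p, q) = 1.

a_0 = 11: 11/1
a_1 = 7: 78/7
a_2 = 3: 245/22

245/22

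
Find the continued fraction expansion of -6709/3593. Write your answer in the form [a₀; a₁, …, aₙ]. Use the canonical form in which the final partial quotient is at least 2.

-6709 = -2·3593 + 477, so a_0 = -2
3593 = 7·477 + 254, so a_1 = 7
477 = 1·254 + 223, so a_2 = 1
254 = 1·223 + 31, so a_3 = 1
223 = 7·31 + 6, so a_4 = 7
31 = 5·6 + 1, so a_5 = 5
6 = 6·1 + 0, so a_6 = 6

[-2; 7, 1, 1, 7, 5, 6]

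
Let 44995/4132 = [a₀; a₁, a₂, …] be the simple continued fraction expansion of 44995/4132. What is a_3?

24

Apply division with remainder until the remainder is 0:
44995 ÷ 4132 → quotient 10, remainder 3675
4132 ÷ 3675 → quotient 1, remainder 457
3675 ÷ 457 → quotient 8, remainder 19
457 ÷ 19 → quotient 24, remainder 1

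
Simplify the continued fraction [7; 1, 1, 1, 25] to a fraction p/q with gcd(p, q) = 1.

590/77

Start with 25.
1 + 1/(25/1) = 1 + 1/25 = 26/25
1 + 1/(26/25) = 1 + 25/26 = 51/26
1 + 1/(51/26) = 1 + 26/51 = 77/51
7 + 1/(77/51) = 7 + 51/77 = 590/77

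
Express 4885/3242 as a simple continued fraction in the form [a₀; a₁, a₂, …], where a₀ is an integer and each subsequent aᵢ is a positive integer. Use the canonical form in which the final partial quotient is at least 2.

[1; 1, 1, 36, 2, 1, 14]

4885 ÷ 3242 → quotient 1, remainder 1643
3242 ÷ 1643 → quotient 1, remainder 1599
1643 ÷ 1599 → quotient 1, remainder 44
1599 ÷ 44 → quotient 36, remainder 15
44 ÷ 15 → quotient 2, remainder 14
15 ÷ 14 → quotient 1, remainder 1
14 ÷ 1 → quotient 14, remainder 0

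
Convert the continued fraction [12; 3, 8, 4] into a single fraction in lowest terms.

1269/103

Work from the innermost term outward:
Start with 4.
8 + 1/(4/1) = 8 + 1/4 = 33/4
3 + 1/(33/4) = 3 + 4/33 = 103/33
12 + 1/(103/33) = 12 + 33/103 = 1269/103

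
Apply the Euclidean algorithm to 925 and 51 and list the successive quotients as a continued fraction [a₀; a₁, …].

Apply division with remainder until the remainder is 0:
925 ÷ 51 → quotient 18, remainder 7
51 ÷ 7 → quotient 7, remainder 2
7 ÷ 2 → quotient 3, remainder 1
2 ÷ 1 → quotient 2, remainder 0

[18; 7, 3, 2]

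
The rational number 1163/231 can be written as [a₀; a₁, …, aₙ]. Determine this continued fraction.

[5; 28, 1, 7]

Repeatedly divide and take the remainder:
1163 ÷ 231 → quotient 5, remainder 8
231 ÷ 8 → quotient 28, remainder 7
8 ÷ 7 → quotient 1, remainder 1
7 ÷ 1 → quotient 7, remainder 0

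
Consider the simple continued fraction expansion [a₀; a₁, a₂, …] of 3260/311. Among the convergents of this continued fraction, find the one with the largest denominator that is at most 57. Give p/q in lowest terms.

587/56

a_0 = 10: 10/1  (≤ bound)
a_1 = 2: 21/2  (≤ bound)
a_2 = 13: 283/27  (≤ bound)
a_3 = 1: 304/29  (≤ bound)
a_4 = 1: 587/56  (≤ bound)
a_5 = 1: 891/85  (> 57, stop)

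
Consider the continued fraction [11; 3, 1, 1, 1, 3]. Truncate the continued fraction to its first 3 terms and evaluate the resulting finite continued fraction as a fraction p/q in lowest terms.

45/4

a_0 = 11: 11/1
a_1 = 3: 34/3
a_2 = 1: 45/4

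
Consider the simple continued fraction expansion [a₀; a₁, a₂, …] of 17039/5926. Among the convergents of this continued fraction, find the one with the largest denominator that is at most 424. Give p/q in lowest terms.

1199/417

a_0 = 2: 2/1  (≤ bound)
a_1 = 1: 3/1  (≤ bound)
a_2 = 7: 23/8  (≤ bound)
a_3 = 52: 1199/417  (≤ bound)
a_4 = 1: 1222/425  (> 424, stop)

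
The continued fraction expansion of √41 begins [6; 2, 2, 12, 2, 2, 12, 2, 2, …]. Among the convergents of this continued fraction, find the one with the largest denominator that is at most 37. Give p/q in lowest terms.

32/5

a_0 = 6: 6/1  (≤ bound)
a_1 = 2: 13/2  (≤ bound)
a_2 = 2: 32/5  (≤ bound)
a_3 = 12: 397/62  (> 37, stop)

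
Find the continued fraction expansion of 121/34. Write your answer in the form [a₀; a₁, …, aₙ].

[3; 1, 1, 3, 1, 3]

121 = 3·34 + 19, so a_0 = 3
34 = 1·19 + 15, so a_1 = 1
19 = 1·15 + 4, so a_2 = 1
15 = 3·4 + 3, so a_3 = 3
4 = 1·3 + 1, so a_4 = 1
3 = 3·1 + 0, so a_5 = 3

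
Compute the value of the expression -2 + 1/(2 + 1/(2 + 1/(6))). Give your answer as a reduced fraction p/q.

-51/32

a_0 = -2: -2/1
a_1 = 2: -3/2
a_2 = 2: -8/5
a_3 = 6: -51/32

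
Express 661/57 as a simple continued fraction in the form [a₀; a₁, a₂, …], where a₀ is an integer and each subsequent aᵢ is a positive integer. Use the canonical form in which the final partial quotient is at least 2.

Repeatedly divide and take the remainder:
⌊661/57⌋ = 11, remainder 34
⌊57/34⌋ = 1, remainder 23
⌊34/23⌋ = 1, remainder 11
⌊23/11⌋ = 2, remainder 1
⌊11/1⌋ = 11, remainder 0

[11; 1, 1, 2, 11]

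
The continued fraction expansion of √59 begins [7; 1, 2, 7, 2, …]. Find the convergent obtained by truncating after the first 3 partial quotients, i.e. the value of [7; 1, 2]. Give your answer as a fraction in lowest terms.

Collapse the nested fraction from the inside out:
Start with 2.
1 + 1/(2/1) = 1 + 1/2 = 3/2
7 + 1/(3/2) = 7 + 2/3 = 23/3

23/3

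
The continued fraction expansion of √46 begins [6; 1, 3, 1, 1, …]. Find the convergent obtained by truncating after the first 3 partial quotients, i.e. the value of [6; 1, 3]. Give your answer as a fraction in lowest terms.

27/4

Use the convergent recurrence hₖ = aₖ·hₖ₋₁ + hₖ₋₂ (and likewise for the denominators kₖ):
a_0 = 6: 6/1
a_1 = 1: 7/1
a_2 = 3: 27/4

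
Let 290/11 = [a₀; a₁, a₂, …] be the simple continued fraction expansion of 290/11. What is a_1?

2

Repeatedly divide and take the remainder:
290 = 26·11 + 4, so a_0 = 26
11 = 2·4 + 3, so a_1 = 2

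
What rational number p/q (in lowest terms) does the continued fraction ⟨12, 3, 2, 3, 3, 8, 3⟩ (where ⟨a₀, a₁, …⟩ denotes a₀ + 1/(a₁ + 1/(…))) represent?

25160/2047

a_0 = 12: 12/1
a_1 = 3: 37/3
a_2 = 2: 86/7
a_3 = 3: 295/24
a_4 = 3: 971/79
a_5 = 8: 8063/656
a_6 = 3: 25160/2047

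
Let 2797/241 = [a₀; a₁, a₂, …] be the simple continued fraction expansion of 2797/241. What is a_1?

Repeatedly divide and take the remainder:
2797 = 11·241 + 146, so a_0 = 11
241 = 1·146 + 95, so a_1 = 1

1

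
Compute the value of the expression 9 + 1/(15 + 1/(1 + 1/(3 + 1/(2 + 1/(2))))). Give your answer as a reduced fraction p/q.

a_0 = 9: 9/1
a_1 = 15: 136/15
a_2 = 1: 145/16
a_3 = 3: 571/63
a_4 = 2: 1287/142
a_5 = 2: 3145/347

3145/347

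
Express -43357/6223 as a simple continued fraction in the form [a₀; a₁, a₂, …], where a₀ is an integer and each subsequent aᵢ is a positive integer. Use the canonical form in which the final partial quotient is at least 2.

⌊-43357/6223⌋ = -7, remainder 204
⌊6223/204⌋ = 30, remainder 103
⌊204/103⌋ = 1, remainder 101
⌊103/101⌋ = 1, remainder 2
⌊101/2⌋ = 50, remainder 1
⌊2/1⌋ = 2, remainder 0

[-7; 30, 1, 1, 50, 2]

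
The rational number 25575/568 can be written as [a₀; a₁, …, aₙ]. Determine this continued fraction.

[45; 37, 1, 6, 2]

⌊25575/568⌋ = 45, remainder 15
⌊568/15⌋ = 37, remainder 13
⌊15/13⌋ = 1, remainder 2
⌊13/2⌋ = 6, remainder 1
⌊2/1⌋ = 2, remainder 0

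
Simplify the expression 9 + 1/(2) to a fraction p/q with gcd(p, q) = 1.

Starting at the tail and folding back:
Start with 2.
9 + 1/(2/1) = 9 + 1/2 = 19/2

19/2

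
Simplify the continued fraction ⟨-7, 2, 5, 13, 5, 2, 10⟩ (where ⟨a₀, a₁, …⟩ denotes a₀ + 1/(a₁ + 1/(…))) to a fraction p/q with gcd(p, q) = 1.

-110647/16906

Use the convergent recurrence hₖ = aₖ·hₖ₋₁ + hₖ₋₂ (and likewise for the denominators kₖ):
a_0 = -7: -7/1
a_1 = 2: -13/2
a_2 = 5: -72/11
a_3 = 13: -949/145
a_4 = 5: -4817/736
a_5 = 2: -10583/1617
a_6 = 10: -110647/16906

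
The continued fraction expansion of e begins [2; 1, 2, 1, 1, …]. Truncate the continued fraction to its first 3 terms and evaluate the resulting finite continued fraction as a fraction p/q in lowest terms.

8/3

Work from the innermost term outward:
Start with 2.
1 + 1/(2/1) = 1 + 1/2 = 3/2
2 + 1/(3/2) = 2 + 2/3 = 8/3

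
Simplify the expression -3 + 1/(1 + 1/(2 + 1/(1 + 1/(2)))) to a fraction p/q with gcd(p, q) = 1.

-25/11

Start with 2.
1 + 1/(2/1) = 1 + 1/2 = 3/2
2 + 1/(3/2) = 2 + 2/3 = 8/3
1 + 1/(8/3) = 1 + 3/8 = 11/8
-3 + 1/(11/8) = -3 + 8/11 = -25/11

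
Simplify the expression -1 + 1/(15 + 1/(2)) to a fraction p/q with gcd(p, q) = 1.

Collapse the nested fraction from the inside out:
Start with 2.
15 + 1/(2/1) = 15 + 1/2 = 31/2
-1 + 1/(31/2) = -1 + 2/31 = -29/31

-29/31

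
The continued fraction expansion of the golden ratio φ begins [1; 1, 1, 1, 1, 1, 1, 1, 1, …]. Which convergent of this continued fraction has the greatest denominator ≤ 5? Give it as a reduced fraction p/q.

a_0 = 1: 1/1  (≤ bound)
a_1 = 1: 2/1  (≤ bound)
a_2 = 1: 3/2  (≤ bound)
a_3 = 1: 5/3  (≤ bound)
a_4 = 1: 8/5  (≤ bound)
a_5 = 1: 13/8  (> 5, stop)

8/5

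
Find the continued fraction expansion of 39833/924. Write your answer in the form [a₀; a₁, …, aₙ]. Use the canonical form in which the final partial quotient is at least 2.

Run the Euclidean algorithm, recording each quotient:
⌊39833/924⌋ = 43, remainder 101
⌊924/101⌋ = 9, remainder 15
⌊101/15⌋ = 6, remainder 11
⌊15/11⌋ = 1, remainder 4
⌊11/4⌋ = 2, remainder 3
⌊4/3⌋ = 1, remainder 1
⌊3/1⌋ = 3, remainder 0

[43; 9, 6, 1, 2, 1, 3]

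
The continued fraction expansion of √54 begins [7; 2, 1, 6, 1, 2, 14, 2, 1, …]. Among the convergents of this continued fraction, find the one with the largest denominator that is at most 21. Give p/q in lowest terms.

List convergents until the denominator exceeds the bound:
a_0 = 7: 7/1  (≤ bound)
a_1 = 2: 15/2  (≤ bound)
a_2 = 1: 22/3  (≤ bound)
a_3 = 6: 147/20  (≤ bound)
a_4 = 1: 169/23  (> 21, stop)

147/20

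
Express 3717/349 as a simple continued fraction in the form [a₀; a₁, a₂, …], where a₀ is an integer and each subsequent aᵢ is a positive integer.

3717 ÷ 349 → quotient 10, remainder 227
349 ÷ 227 → quotient 1, remainder 122
227 ÷ 122 → quotient 1, remainder 105
122 ÷ 105 → quotient 1, remainder 17
105 ÷ 17 → quotient 6, remainder 3
17 ÷ 3 → quotient 5, remainder 2
3 ÷ 2 → quotient 1, remainder 1
2 ÷ 1 → quotient 2, remainder 0

[10; 1, 1, 1, 6, 5, 1, 2]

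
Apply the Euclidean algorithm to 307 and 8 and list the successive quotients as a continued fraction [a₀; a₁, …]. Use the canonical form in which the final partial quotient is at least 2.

[38; 2, 1, 2]

⌊307/8⌋ = 38, remainder 3
⌊8/3⌋ = 2, remainder 2
⌊3/2⌋ = 1, remainder 1
⌊2/1⌋ = 2, remainder 0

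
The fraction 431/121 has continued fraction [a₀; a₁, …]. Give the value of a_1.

1

431 = 3·121 + 68, so a_0 = 3
121 = 1·68 + 53, so a_1 = 1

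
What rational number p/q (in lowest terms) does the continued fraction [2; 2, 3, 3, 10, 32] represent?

18520/7607

Work from the innermost term outward:
Start with 32.
10 + 1/(32/1) = 10 + 1/32 = 321/32
3 + 1/(321/32) = 3 + 32/321 = 995/321
3 + 1/(995/321) = 3 + 321/995 = 3306/995
2 + 1/(3306/995) = 2 + 995/3306 = 7607/3306
2 + 1/(7607/3306) = 2 + 3306/7607 = 18520/7607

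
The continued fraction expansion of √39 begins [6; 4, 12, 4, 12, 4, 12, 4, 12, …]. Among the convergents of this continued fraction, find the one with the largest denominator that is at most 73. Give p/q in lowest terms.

a_0 = 6: 6/1  (≤ bound)
a_1 = 4: 25/4  (≤ bound)
a_2 = 12: 306/49  (≤ bound)
a_3 = 4: 1249/200  (> 73, stop)

306/49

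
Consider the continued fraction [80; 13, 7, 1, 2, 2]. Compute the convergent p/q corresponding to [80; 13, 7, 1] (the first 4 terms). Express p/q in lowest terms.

8408/105

Build up convergents one term at a time:
a_0 = 80: 80/1
a_1 = 13: 1041/13
a_2 = 7: 7367/92
a_3 = 1: 8408/105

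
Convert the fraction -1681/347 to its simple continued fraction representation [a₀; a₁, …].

Apply division with remainder until the remainder is 0:
-1681 = -5·347 + 54, so a_0 = -5
347 = 6·54 + 23, so a_1 = 6
54 = 2·23 + 8, so a_2 = 2
23 = 2·8 + 7, so a_3 = 2
8 = 1·7 + 1, so a_4 = 1
7 = 7·1 + 0, so a_5 = 7

[-5; 6, 2, 2, 1, 7]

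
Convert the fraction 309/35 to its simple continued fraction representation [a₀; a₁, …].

Run the Euclidean algorithm, recording each quotient:
309 = 8·35 + 29, so a_0 = 8
35 = 1·29 + 6, so a_1 = 1
29 = 4·6 + 5, so a_2 = 4
6 = 1·5 + 1, so a_3 = 1
5 = 5·1 + 0, so a_4 = 5

[8; 1, 4, 1, 5]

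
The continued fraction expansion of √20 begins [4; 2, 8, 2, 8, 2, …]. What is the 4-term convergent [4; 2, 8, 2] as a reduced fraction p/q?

Start with 2.
8 + 1/(2/1) = 8 + 1/2 = 17/2
2 + 1/(17/2) = 2 + 2/17 = 36/17
4 + 1/(36/17) = 4 + 17/36 = 161/36

161/36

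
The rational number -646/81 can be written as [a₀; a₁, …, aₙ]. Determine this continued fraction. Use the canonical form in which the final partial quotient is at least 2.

-646 ÷ 81 → quotient -8, remainder 2
81 ÷ 2 → quotient 40, remainder 1
2 ÷ 1 → quotient 2, remainder 0

[-8; 40, 2]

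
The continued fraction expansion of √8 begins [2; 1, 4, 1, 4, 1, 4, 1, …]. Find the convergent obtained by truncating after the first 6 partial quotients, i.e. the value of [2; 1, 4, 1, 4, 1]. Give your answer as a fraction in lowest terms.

99/35

Start with 1.
4 + 1/(1/1) = 4 + 1/1 = 5/1
1 + 1/(5/1) = 1 + 1/5 = 6/5
4 + 1/(6/5) = 4 + 5/6 = 29/6
1 + 1/(29/6) = 1 + 6/29 = 35/29
2 + 1/(35/29) = 2 + 29/35 = 99/35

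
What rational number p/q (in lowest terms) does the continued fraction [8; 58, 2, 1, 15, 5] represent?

111318/13885

Start with 5.
15 + 1/(5/1) = 15 + 1/5 = 76/5
1 + 1/(76/5) = 1 + 5/76 = 81/76
2 + 1/(81/76) = 2 + 76/81 = 238/81
58 + 1/(238/81) = 58 + 81/238 = 13885/238
8 + 1/(13885/238) = 8 + 238/13885 = 111318/13885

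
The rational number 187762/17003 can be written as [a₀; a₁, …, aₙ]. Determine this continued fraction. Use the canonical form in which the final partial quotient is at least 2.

[11; 23, 3, 11, 4, 5]

187762 = 11·17003 + 729, so a_0 = 11
17003 = 23·729 + 236, so a_1 = 23
729 = 3·236 + 21, so a_2 = 3
236 = 11·21 + 5, so a_3 = 11
21 = 4·5 + 1, so a_4 = 4
5 = 5·1 + 0, so a_5 = 5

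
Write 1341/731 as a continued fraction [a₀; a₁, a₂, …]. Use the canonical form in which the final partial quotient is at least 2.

Run the Euclidean algorithm, recording each quotient:
1341 ÷ 731 → quotient 1, remainder 610
731 ÷ 610 → quotient 1, remainder 121
610 ÷ 121 → quotient 5, remainder 5
121 ÷ 5 → quotient 24, remainder 1
5 ÷ 1 → quotient 5, remainder 0

[1; 1, 5, 24, 5]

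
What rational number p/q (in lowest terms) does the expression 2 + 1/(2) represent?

5/2

a_0 = 2: 2/1
a_1 = 2: 5/2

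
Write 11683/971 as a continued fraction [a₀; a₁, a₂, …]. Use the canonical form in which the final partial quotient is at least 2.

11683 ÷ 971 → quotient 12, remainder 31
971 ÷ 31 → quotient 31, remainder 10
31 ÷ 10 → quotient 3, remainder 1
10 ÷ 1 → quotient 10, remainder 0

[12; 31, 3, 10]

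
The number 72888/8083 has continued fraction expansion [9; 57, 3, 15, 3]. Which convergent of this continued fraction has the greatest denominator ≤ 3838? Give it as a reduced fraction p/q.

23779/2637

List convergents until the denominator exceeds the bound:
a_0 = 9: 9/1  (≤ bound)
a_1 = 57: 514/57  (≤ bound)
a_2 = 3: 1551/172  (≤ bound)
a_3 = 15: 23779/2637  (≤ bound)
a_4 = 3: 72888/8083  (> 3838, stop)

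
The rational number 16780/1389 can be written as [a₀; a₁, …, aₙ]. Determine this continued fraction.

16780 ÷ 1389 → quotient 12, remainder 112
1389 ÷ 112 → quotient 12, remainder 45
112 ÷ 45 → quotient 2, remainder 22
45 ÷ 22 → quotient 2, remainder 1
22 ÷ 1 → quotient 22, remainder 0

[12; 12, 2, 2, 22]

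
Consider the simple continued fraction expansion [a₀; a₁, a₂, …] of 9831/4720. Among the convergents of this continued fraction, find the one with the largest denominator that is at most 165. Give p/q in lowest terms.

a_0 = 2: 2/1  (≤ bound)
a_1 = 12: 25/12  (≤ bound)
a_2 = 13: 327/157  (≤ bound)
a_3 = 1: 352/169  (> 165, stop)

327/157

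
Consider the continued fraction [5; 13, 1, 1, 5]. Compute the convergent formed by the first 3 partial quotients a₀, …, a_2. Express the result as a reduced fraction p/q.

71/14

Starting at the tail and folding back:
Start with 1.
13 + 1/(1/1) = 13 + 1/1 = 14/1
5 + 1/(14/1) = 5 + 1/14 = 71/14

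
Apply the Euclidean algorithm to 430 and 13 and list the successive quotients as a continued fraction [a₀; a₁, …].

⌊430/13⌋ = 33, remainder 1
⌊13/1⌋ = 13, remainder 0

[33; 13]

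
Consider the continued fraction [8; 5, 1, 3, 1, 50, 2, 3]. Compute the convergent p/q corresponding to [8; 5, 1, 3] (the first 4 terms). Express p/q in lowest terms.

188/23

Start with 3.
1 + 1/(3/1) = 1 + 1/3 = 4/3
5 + 1/(4/3) = 5 + 3/4 = 23/4
8 + 1/(23/4) = 8 + 4/23 = 188/23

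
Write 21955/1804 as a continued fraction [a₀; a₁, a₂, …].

[12; 5, 1, 7, 12, 1, 2]

21955 ÷ 1804 → quotient 12, remainder 307
1804 ÷ 307 → quotient 5, remainder 269
307 ÷ 269 → quotient 1, remainder 38
269 ÷ 38 → quotient 7, remainder 3
38 ÷ 3 → quotient 12, remainder 2
3 ÷ 2 → quotient 1, remainder 1
2 ÷ 1 → quotient 2, remainder 0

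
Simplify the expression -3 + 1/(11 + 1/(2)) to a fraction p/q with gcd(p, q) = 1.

-67/23

Compute successive convergents:
a_0 = -3: -3/1
a_1 = 11: -32/11
a_2 = 2: -67/23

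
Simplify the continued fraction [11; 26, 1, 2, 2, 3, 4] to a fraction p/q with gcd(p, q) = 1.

30364/2751

Use the convergent recurrence hₖ = aₖ·hₖ₋₁ + hₖ₋₂ (and likewise for the denominators kₖ):
a_0 = 11: 11/1
a_1 = 26: 287/26
a_2 = 1: 298/27
a_3 = 2: 883/80
a_4 = 2: 2064/187
a_5 = 3: 7075/641
a_6 = 4: 30364/2751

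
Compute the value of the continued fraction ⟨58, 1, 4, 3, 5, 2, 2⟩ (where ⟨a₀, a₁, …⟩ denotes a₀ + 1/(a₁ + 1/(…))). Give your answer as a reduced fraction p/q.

26877/457

Starting at the tail and folding back:
Start with 2.
2 + 1/(2/1) = 2 + 1/2 = 5/2
5 + 1/(5/2) = 5 + 2/5 = 27/5
3 + 1/(27/5) = 3 + 5/27 = 86/27
4 + 1/(86/27) = 4 + 27/86 = 371/86
1 + 1/(371/86) = 1 + 86/371 = 457/371
58 + 1/(457/371) = 58 + 371/457 = 26877/457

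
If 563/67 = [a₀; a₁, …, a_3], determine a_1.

⌊563/67⌋ = 8, remainder 27
⌊67/27⌋ = 2, remainder 13

2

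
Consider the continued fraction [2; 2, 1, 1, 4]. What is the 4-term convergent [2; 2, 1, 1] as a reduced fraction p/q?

a_0 = 2: 2/1
a_1 = 2: 5/2
a_2 = 1: 7/3
a_3 = 1: 12/5

12/5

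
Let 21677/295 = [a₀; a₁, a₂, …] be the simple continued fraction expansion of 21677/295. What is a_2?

21677 ÷ 295 → quotient 73, remainder 142
295 ÷ 142 → quotient 2, remainder 11
142 ÷ 11 → quotient 12, remainder 10

12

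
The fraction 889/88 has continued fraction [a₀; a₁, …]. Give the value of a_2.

Apply division with remainder until the remainder is 0:
⌊889/88⌋ = 10, remainder 9
⌊88/9⌋ = 9, remainder 7
⌊9/7⌋ = 1, remainder 2

1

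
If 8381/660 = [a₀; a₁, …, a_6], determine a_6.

3

8381 = 12·660 + 461, so a_0 = 12
660 = 1·461 + 199, so a_1 = 1
461 = 2·199 + 63, so a_2 = 2
199 = 3·63 + 10, so a_3 = 3
63 = 6·10 + 3, so a_4 = 6
10 = 3·3 + 1, so a_5 = 3
3 = 3·1 + 0, so a_6 = 3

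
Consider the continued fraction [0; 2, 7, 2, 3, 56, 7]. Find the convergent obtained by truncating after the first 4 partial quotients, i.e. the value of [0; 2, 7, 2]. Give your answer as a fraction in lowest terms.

15/32

Use the convergent recurrence hₖ = aₖ·hₖ₋₁ + hₖ₋₂ (and likewise for the denominators kₖ):
a_0 = 0: 0/1
a_1 = 2: 1/2
a_2 = 7: 7/15
a_3 = 2: 15/32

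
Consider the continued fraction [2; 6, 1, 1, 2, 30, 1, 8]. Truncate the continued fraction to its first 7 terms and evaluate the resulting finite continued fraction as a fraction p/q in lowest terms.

a_0 = 2: 2/1
a_1 = 6: 13/6
a_2 = 1: 15/7
a_3 = 1: 28/13
a_4 = 2: 71/33
a_5 = 30: 2158/1003
a_6 = 1: 2229/1036

2229/1036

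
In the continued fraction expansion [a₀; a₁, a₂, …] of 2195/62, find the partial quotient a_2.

2195 ÷ 62 → quotient 35, remainder 25
62 ÷ 25 → quotient 2, remainder 12
25 ÷ 12 → quotient 2, remainder 1

2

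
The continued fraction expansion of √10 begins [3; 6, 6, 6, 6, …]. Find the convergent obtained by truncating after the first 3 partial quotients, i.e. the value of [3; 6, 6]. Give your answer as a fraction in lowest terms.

a_0 = 3: 3/1
a_1 = 6: 19/6
a_2 = 6: 117/37

117/37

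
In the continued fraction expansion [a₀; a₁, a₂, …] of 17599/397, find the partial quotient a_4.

3

Repeatedly divide and take the remainder:
17599 = 44·397 + 131, so a_0 = 44
397 = 3·131 + 4, so a_1 = 3
131 = 32·4 + 3, so a_2 = 32
4 = 1·3 + 1, so a_3 = 1
3 = 3·1 + 0, so a_4 = 3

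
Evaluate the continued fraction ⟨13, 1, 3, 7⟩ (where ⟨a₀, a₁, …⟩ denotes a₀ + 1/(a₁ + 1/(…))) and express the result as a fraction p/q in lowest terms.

399/29

a_0 = 13: 13/1
a_1 = 1: 14/1
a_2 = 3: 55/4
a_3 = 7: 399/29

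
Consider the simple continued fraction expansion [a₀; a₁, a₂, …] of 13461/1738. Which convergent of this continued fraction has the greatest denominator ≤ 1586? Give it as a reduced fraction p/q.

395/51

List convergents until the denominator exceeds the bound:
a_0 = 7: 7/1  (≤ bound)
a_1 = 1: 8/1  (≤ bound)
a_2 = 2: 23/3  (≤ bound)
a_3 = 1: 31/4  (≤ bound)
a_4 = 12: 395/51  (≤ bound)
a_5 = 34: 13461/1738  (> 1586, stop)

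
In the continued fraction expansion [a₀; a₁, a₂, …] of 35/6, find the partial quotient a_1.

35 ÷ 6 → quotient 5, remainder 5
6 ÷ 5 → quotient 1, remainder 1

1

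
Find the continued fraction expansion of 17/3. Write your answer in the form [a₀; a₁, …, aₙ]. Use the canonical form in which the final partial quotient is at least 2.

[5; 1, 2]

Apply division with remainder until the remainder is 0:
17 = 5·3 + 2, so a_0 = 5
3 = 1·2 + 1, so a_1 = 1
2 = 2·1 + 0, so a_2 = 2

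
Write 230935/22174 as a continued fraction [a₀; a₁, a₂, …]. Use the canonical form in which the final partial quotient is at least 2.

[10; 2, 2, 2, 3, 14, 3, 12]

Apply division with remainder until the remainder is 0:
230935 ÷ 22174 → quotient 10, remainder 9195
22174 ÷ 9195 → quotient 2, remainder 3784
9195 ÷ 3784 → quotient 2, remainder 1627
3784 ÷ 1627 → quotient 2, remainder 530
1627 ÷ 530 → quotient 3, remainder 37
530 ÷ 37 → quotient 14, remainder 12
37 ÷ 12 → quotient 3, remainder 1
12 ÷ 1 → quotient 12, remainder 0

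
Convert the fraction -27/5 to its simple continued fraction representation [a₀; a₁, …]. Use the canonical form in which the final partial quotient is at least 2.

-27 = -6·5 + 3, so a_0 = -6
5 = 1·3 + 2, so a_1 = 1
3 = 1·2 + 1, so a_2 = 1
2 = 2·1 + 0, so a_3 = 2

[-6; 1, 1, 2]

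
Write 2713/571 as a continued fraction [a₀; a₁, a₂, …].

[4; 1, 3, 47, 3]

Repeatedly divide and take the remainder:
⌊2713/571⌋ = 4, remainder 429
⌊571/429⌋ = 1, remainder 142
⌊429/142⌋ = 3, remainder 3
⌊142/3⌋ = 47, remainder 1
⌊3/1⌋ = 3, remainder 0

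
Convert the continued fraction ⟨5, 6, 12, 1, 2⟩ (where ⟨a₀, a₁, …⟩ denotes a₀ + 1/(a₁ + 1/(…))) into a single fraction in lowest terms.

Start with 2.
1 + 1/(2/1) = 1 + 1/2 = 3/2
12 + 1/(3/2) = 12 + 2/3 = 38/3
6 + 1/(38/3) = 6 + 3/38 = 231/38
5 + 1/(231/38) = 5 + 38/231 = 1193/231

1193/231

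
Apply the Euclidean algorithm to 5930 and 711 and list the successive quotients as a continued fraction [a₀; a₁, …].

[8; 2, 1, 15, 7, 2]

5930 ÷ 711 → quotient 8, remainder 242
711 ÷ 242 → quotient 2, remainder 227
242 ÷ 227 → quotient 1, remainder 15
227 ÷ 15 → quotient 15, remainder 2
15 ÷ 2 → quotient 7, remainder 1
2 ÷ 1 → quotient 2, remainder 0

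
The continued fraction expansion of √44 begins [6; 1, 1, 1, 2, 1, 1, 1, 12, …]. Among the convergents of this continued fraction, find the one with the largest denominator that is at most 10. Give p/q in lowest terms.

53/8

List convergents until the denominator exceeds the bound:
a_0 = 6: 6/1  (≤ bound)
a_1 = 1: 7/1  (≤ bound)
a_2 = 1: 13/2  (≤ bound)
a_3 = 1: 20/3  (≤ bound)
a_4 = 2: 53/8  (≤ bound)
a_5 = 1: 73/11  (> 10, stop)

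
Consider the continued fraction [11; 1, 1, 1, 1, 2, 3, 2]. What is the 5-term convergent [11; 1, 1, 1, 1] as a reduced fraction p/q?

a_0 = 11: 11/1
a_1 = 1: 12/1
a_2 = 1: 23/2
a_3 = 1: 35/3
a_4 = 1: 58/5

58/5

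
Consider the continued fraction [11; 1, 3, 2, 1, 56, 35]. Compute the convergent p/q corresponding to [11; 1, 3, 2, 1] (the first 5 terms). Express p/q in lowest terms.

Compute successive convergents:
a_0 = 11: 11/1
a_1 = 1: 12/1
a_2 = 3: 47/4
a_3 = 2: 106/9
a_4 = 1: 153/13

153/13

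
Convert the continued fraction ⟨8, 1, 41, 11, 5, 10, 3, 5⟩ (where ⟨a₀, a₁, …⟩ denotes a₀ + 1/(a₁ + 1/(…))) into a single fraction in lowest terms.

3557401/396313

a_0 = 8: 8/1
a_1 = 1: 9/1
a_2 = 41: 377/42
a_3 = 11: 4156/463
a_4 = 5: 21157/2357
a_5 = 10: 215726/24033
a_6 = 3: 668335/74456
a_7 = 5: 3557401/396313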